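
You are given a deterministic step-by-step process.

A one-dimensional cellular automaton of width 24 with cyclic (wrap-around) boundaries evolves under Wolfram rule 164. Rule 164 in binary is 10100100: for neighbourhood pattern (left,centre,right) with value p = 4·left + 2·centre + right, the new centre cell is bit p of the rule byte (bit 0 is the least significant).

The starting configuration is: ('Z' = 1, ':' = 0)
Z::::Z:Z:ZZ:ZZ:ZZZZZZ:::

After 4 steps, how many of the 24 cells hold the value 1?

3

gen 0: Z::::Z:Z:ZZ:ZZ:ZZZZZZ:::
gen 1: Z::::ZZZZ::Z::Z:ZZZZ::::
gen 2: Z:::::ZZ:::Z::ZZ:ZZ:::::
gen 3: Z::::::::::Z::::Z:::::::
gen 4: Z::::::::::Z::::Z:::::::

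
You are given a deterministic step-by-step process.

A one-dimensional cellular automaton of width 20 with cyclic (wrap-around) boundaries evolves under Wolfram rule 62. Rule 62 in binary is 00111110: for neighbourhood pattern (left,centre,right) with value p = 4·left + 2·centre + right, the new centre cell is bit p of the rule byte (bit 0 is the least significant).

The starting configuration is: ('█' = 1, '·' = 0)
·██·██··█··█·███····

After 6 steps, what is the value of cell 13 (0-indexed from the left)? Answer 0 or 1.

1

[0] ·██·██··█··█·███····
[1] ██·██·████████··█···
[2] █·██·██·······████·█
[3] ·██·██·█·····██···██
[4] ██·██·███···██·█·██·
[5] █·██·██··█·██·████·█
[6] ·██·██·█████·██···██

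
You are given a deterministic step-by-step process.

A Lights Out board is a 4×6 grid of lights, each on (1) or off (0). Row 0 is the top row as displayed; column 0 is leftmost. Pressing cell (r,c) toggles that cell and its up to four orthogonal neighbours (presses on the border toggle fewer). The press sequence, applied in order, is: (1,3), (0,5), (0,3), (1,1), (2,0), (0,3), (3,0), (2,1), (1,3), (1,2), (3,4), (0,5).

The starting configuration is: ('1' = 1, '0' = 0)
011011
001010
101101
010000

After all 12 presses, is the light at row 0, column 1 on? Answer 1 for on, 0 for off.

[0] 011011
001010
101101
010000
[1] 011111
000100
101001
010000
[2] 011100
000101
101001
010000
[3] 010010
000001
101001
010000
[4] 000010
111001
111001
010000
[5] 000010
011001
001001
110000
[6] 001100
011101
001001
110000
[7] 001100
011101
101001
000000
[8] 001100
001101
010001
010000
[9] 001000
000011
010101
010000
[10] 000000
011111
011101
010000
[11] 000000
011111
011111
010111
[12] 000011
011110
011111
010111

0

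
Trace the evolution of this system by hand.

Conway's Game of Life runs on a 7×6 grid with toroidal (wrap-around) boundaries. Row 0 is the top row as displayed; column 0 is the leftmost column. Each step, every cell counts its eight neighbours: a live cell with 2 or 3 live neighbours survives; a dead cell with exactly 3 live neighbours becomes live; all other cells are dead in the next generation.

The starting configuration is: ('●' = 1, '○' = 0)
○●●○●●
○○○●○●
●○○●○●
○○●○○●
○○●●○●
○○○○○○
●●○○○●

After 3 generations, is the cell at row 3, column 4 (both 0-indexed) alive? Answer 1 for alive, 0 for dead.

1

gen 0: ○●●○●●
○○○●○●
●○○●○●
○○●○○●
○○●●○●
○○○○○○
●●○○○●
gen 1: ○●●●○○
○●○●○○
●○●●○●
○●●○○●
○○●●●○
○●●○●●
○●●○●●
gen 2: ○○○○○○
○○○○○○
○○○●○●
○○○○○●
○○○○○○
○○○○○○
○○○○○●
gen 3: ○○○○○○
○○○○○○
○○○○●○
○○○○●○
○○○○○○
○○○○○○
○○○○○○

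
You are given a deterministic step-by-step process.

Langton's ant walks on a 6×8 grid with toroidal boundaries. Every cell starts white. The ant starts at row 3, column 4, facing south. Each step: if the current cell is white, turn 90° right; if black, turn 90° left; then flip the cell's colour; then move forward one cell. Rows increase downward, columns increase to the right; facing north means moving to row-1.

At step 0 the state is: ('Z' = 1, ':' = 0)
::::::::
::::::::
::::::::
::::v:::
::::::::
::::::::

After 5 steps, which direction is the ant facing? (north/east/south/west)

step 0: ::::::::
::::::::
::::::::
::::v:::
::::::::
::::::::
step 1: ::::::::
::::::::
::::::::
:::<Z:::
::::::::
::::::::
step 2: ::::::::
::::::::
:::^::::
:::ZZ:::
::::::::
::::::::
step 3: ::::::::
::::::::
:::Z>:::
:::ZZ:::
::::::::
::::::::
step 4: ::::::::
::::::::
:::ZZ:::
:::Zv:::
::::::::
::::::::
step 5: ::::::::
::::::::
:::ZZ:::
:::Z:>::
::::::::
::::::::

east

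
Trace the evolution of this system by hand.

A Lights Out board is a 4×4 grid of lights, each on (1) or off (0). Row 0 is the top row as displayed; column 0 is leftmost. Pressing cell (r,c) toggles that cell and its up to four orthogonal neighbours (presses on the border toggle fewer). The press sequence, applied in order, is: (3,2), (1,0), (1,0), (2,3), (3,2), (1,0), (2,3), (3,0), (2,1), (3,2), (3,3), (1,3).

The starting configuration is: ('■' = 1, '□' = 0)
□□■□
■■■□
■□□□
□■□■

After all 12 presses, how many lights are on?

8

step 0: □□■□
■■■□
■□□□
□■□■
step 1: □□■□
■■■□
■□■□
□□■□
step 2: ■□■□
□□■□
□□■□
□□■□
step 3: □□■□
■■■□
■□■□
□□■□
step 4: □□■□
■■■■
■□□■
□□■■
step 5: □□■□
■■■■
■□■■
□■□□
step 6: ■□■□
□□■■
□□■■
□■□□
step 7: ■□■□
□□■□
□□□□
□■□■
step 8: ■□■□
□□■□
■□□□
■□□■
step 9: ■□■□
□■■□
□■■□
■■□■
step 10: ■□■□
□■■□
□■□□
■□■□
step 11: ■□■□
□■■□
□■□■
■□□■
step 12: ■□■■
□■□■
□■□□
■□□■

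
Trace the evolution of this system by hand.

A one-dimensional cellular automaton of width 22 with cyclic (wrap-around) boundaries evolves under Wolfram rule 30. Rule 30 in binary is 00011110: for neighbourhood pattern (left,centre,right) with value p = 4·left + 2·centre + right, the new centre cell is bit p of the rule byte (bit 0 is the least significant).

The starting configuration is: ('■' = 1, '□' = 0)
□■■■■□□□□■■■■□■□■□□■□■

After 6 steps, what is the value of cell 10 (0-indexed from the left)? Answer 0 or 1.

0

k=0  □■■■■□□□□■■■■□■□■□□■□■
k=1  □■□□□■□□■■□□□□■□■■■■□■
k=2  □■■□■■■■■□■□□■■□■□□□□■
k=3  □■□□■□□□□□■■■■□□■■□□■■
k=4  □■■■■■□□□■■□□□■■■□■■■□
k=5  ■■□□□□■□■■□■□■■□□□■□□■
k=6  □□■□□■■□■□□■□■□■□■■■■■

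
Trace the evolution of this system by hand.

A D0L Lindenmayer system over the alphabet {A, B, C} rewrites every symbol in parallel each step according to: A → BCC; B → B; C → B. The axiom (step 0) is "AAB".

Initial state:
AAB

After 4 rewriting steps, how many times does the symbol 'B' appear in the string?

7

t=0: AAB
t=1: BCCBCCB
t=2: BBBBBBB
t=3: BBBBBBB
t=4: BBBBBBB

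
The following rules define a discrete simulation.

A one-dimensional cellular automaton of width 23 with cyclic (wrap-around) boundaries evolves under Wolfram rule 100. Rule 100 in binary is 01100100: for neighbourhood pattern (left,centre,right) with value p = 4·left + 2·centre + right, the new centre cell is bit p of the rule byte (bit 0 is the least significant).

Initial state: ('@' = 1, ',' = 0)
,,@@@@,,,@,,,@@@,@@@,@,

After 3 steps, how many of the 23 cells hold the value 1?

[0] ,,@@@@,,,@,,,@@@,@@@,@,
[1] ,,,,,@,,,@,,,,,@@,,@@@,
[2] ,,,,,@,,,@,,,,,,@,,,,@,
[3] ,,,,,@,,,@,,,,,,@,,,,@,

4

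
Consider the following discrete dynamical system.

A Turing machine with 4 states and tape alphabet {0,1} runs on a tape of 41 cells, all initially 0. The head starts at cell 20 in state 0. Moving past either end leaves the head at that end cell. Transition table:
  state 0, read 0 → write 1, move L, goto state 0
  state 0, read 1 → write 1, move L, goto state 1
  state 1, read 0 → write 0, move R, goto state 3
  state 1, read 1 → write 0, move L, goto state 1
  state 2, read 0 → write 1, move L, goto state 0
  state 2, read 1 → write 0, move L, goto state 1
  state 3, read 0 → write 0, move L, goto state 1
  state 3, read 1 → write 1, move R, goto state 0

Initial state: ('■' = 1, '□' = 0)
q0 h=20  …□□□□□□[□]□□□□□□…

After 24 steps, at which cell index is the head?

step 0: q0 h=20  …□□□□□□[□]□□□□□□…
step 1: q0 h=19  …□□□□□□[□]■□□□□□…
step 2: q0 h=18  …□□□□□□[□]■■□□□□…
step 3: q0 h=17  …□□□□□□[□]■■■□□□…
step 4: q0 h=16  …□□□□□□[□]■■■■□□…
step 5: q0 h=15  …□□□□□□[□]■■■■■□…
step 6: q0 h=14  …□□□□□□[□]■■■■■■…
step 7: q0 h=13  …□□□□□□[□]■■■■■■…
step 8: q0 h=12  …□□□□□□[□]■■■■■■…
step 9: q0 h=11  …□□□□□□[□]■■■■■■…
step 10: q0 h=10  …□□□□□□[□]■■■■■■…
step 11: q0 h= 9  …□□□□□□[□]■■■■■■…
step 12: q0 h= 8  …□□□□□□[□]■■■■■■…
step 13: q0 h= 7  …□□□□□□[□]■■■■■■…
step 14: q0 h= 6  |□□□□□□[□]■■■■■■…
step 15: q0 h= 5  |□□□□□[□]■■■■■■…
step 16: q0 h= 4  |□□□□[□]■■■■■■…
step 17: q0 h= 3  |□□□[□]■■■■■■…
step 18: q0 h= 2  |□□[□]■■■■■■…
step 19: q0 h= 1  |□[□]■■■■■■…
step 20: q0 h= 0  |[□]■■■■■■…
step 21: q0 h= 0  |[■]■■■■■■…
step 22: q1 h= 0  |[■]■■■■■■…
step 23: q1 h= 0  |[□]■■■■■■…
step 24: q3 h= 1  |□[■]■■■■■■…

1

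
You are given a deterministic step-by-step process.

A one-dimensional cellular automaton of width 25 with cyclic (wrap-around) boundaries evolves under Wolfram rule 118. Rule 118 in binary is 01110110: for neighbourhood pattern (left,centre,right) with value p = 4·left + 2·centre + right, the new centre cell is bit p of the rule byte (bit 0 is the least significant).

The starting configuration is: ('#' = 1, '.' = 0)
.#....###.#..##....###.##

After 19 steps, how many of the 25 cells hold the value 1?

19

0) .#....###.#..##....###.##
1) ###..#..#####.##..#..##.#
2) ..######....##.######.##.
3) .#.....##..#.##.....##.##
4) ###...#.#####.##...#.##.#
5) ..##.###....##.##.###.##.
6) .#.##..##..#.##.##..##.##
7) ###.###.#####.##.###.##.#
8) ..##..##....##.##..##.##.
9) .#.###.##..#.##.###.##.##
10) ###..##.#####.##..##.##.#
11) ..###.##....##.###.##.##.
12) .#..##.##..#.##..##.##.##
13) ####.##.#####.###.##.##.#
14) ...##.##....##..##.##.##.
15) ..#.##.##..#.###.##.##.##
16) ####.##.#####..##.##.##.#
17) ...##.##....###.##.##.##.
18) ..#.##.##..#..##.##.##.##
19) ####.##.######.##.##.##.#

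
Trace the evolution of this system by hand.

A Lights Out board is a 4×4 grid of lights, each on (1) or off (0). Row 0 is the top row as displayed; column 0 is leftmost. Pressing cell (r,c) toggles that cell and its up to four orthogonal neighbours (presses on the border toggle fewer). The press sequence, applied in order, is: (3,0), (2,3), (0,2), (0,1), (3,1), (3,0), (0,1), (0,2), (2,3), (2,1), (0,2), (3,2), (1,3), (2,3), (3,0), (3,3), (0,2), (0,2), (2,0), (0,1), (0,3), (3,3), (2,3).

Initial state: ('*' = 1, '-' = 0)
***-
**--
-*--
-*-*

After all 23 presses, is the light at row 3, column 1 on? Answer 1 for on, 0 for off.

1

t=0: ***-
**--
-*--
-*-*
t=1: ***-
**--
**--
*--*
t=2: ***-
**-*
****
*---
t=3: *--*
****
****
*---
t=4: -***
*-**
****
*---
t=5: -***
*-**
*-**
-**-
t=6: -***
*-**
--**
*-*-
t=7: *--*
****
--**
*-*-
t=8: ***-
**-*
--**
*-*-
t=9: ***-
**--
----
*-**
t=10: ***-
*---
***-
****
t=11: *--*
*-*-
***-
****
t=12: *--*
*-*-
**--
*---
t=13: *---
*--*
**-*
*---
t=14: *---
*---
***-
*--*
t=15: *---
*---
-**-
-*-*
t=16: *---
*---
-***
-**-
t=17: ****
*-*-
-***
-**-
t=18: *---
*---
-***
-**-
t=19: *---
----
*-**
***-
t=20: -**-
-*--
*-**
***-
t=21: -*-*
-*-*
*-**
***-
t=22: -*-*
-*-*
*-*-
**-*
t=23: -*-*
-*--
*--*
**--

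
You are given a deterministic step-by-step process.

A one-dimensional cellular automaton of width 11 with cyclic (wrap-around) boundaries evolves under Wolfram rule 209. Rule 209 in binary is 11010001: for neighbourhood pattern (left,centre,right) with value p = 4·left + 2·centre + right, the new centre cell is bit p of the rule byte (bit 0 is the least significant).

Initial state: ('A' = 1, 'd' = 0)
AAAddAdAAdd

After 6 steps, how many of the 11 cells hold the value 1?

t=0: AAAddAdAAdd
t=1: dAAAddddAAd
t=2: ddAAAAAddAA
t=3: AddAAAAAddA
t=4: AAddAAAAAdd
t=5: dAAddAAAAAd
t=6: ddAAddAAAAA

7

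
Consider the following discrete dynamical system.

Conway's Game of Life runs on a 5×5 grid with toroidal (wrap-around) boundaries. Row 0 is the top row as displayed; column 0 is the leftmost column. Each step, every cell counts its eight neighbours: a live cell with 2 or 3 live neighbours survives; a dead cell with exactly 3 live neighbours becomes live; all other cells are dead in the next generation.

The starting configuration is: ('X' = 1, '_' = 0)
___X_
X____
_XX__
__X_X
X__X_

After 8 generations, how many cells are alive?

2

gen 0: ___X_
X____
_XX__
__X_X
X__X_
gen 1: _____
_XX__
XXXX_
X_X_X
__XX_
gen 2: _X_X_
X__X_
_____
X____
_XXXX
gen 3: _X___
__X_X
____X
XXXXX
_X_XX
gen 4: _X__X
X__X_
_____
_X___
_____
gen 5: X___X
X___X
_____
_____
X____
gen 6: _X___
X___X
_____
_____
X___X
gen 7: _X___
X____
_____
_____
X____
gen 8: XX___
_____
_____
_____
_____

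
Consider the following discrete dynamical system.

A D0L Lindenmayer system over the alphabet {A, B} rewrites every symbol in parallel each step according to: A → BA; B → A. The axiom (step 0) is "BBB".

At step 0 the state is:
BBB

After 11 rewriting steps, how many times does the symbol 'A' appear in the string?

267

[0] BBB
[1] AAA
[2] BABABA
[3] ABAABAABA
[4] BAABABAABABAABA
[5] ABABAABAABABAABAABABAABA
[6] BAABAABABAABABAABAABABAABABAABAABABAABA
[7] ABABAABABAABAABABAABAABABAABABAABAABABAABAABABAABABAABAABABAABA
[8] BAABAABABAABAABABAABABAABAABABAABABAABAABABAABAABABAABABAABAABABAABABAABAABABAABAABABAABABAABAABABAABA
[9] ABABAABABAABAABABAABABAABAABABAABAABABAABABAABAABABAABAABA…ABAABABAABABAABAABABAABABAABAABABAABAABABAABABAABAABABAABA  (len 165)
[10] BAABAABABAABAABABAABABAABAABABAABAABABAABABAABAABABAABABAA…ABAABABAABABAABAABABAABABAABAABABAABAABABAABABAABAABABAABA  (len 267)
[11] ABABAABABAABAABABAABABAABAABABAABAABABAABABAABAABABAABABAA…ABAABABAABABAABAABABAABABAABAABABAABAABABAABABAABAABABAABA  (len 432)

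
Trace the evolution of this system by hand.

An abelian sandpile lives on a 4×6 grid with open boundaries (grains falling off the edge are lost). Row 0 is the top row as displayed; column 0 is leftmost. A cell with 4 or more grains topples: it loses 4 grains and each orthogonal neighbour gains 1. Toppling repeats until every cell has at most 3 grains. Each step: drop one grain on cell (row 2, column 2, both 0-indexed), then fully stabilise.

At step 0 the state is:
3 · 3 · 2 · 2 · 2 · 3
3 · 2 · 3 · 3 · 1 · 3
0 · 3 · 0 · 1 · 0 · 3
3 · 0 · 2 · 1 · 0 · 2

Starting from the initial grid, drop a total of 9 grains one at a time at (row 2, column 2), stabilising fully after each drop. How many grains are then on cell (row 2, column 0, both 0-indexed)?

0) 3 · 3 · 2 · 2 · 2 · 3
3 · 2 · 3 · 3 · 1 · 3
0 · 3 · 0 · 1 · 0 · 3
3 · 0 · 2 · 1 · 0 · 2
1) 3 · 3 · 2 · 2 · 2 · 3
3 · 2 · 3 · 3 · 1 · 3
0 · 3 · 1 · 1 · 0 · 3
3 · 0 · 2 · 1 · 0 · 2
2) 3 · 3 · 2 · 2 · 2 · 3
3 · 2 · 3 · 3 · 1 · 3
0 · 3 · 2 · 1 · 0 · 3
3 · 0 · 2 · 1 · 0 · 2
3) 3 · 3 · 2 · 2 · 2 · 3
3 · 2 · 3 · 3 · 1 · 3
0 · 3 · 3 · 1 · 0 · 3
3 · 0 · 2 · 1 · 0 · 2
4) 1 · 2 · 1 · 0 · 3 · 3
1 · 2 · 3 · 1 · 2 · 3
2 · 1 · 2 · 3 · 0 · 3
3 · 1 · 3 · 1 · 0 · 2
5) 1 · 2 · 1 · 0 · 3 · 3
1 · 2 · 3 · 1 · 2 · 3
2 · 1 · 3 · 3 · 0 · 3
3 · 1 · 3 · 1 · 0 · 2
6) 1 · 2 · 2 · 0 · 3 · 3
1 · 3 · 0 · 3 · 2 · 3
2 · 2 · 3 · 0 · 1 · 3
3 · 2 · 0 · 3 · 0 · 2
7) 1 · 2 · 2 · 0 · 3 · 3
1 · 3 · 1 · 3 · 2 · 3
2 · 3 · 0 · 1 · 1 · 3
3 · 2 · 1 · 3 · 0 · 2
8) 1 · 2 · 2 · 0 · 3 · 3
1 · 3 · 1 · 3 · 2 · 3
2 · 3 · 1 · 1 · 1 · 3
3 · 2 · 1 · 3 · 0 · 2
9) 1 · 2 · 2 · 0 · 3 · 3
1 · 3 · 1 · 3 · 2 · 3
2 · 3 · 2 · 1 · 1 · 3
3 · 2 · 1 · 3 · 0 · 2

2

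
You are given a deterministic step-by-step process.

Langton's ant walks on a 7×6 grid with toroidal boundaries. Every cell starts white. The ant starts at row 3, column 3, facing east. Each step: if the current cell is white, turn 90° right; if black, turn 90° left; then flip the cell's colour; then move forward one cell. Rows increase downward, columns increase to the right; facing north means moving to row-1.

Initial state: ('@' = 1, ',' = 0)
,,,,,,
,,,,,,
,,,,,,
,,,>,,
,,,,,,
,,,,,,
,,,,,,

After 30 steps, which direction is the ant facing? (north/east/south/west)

gen 0: ,,,,,,
,,,,,,
,,,,,,
,,,>,,
,,,,,,
,,,,,,
,,,,,,
gen 1: ,,,,,,
,,,,,,
,,,,,,
,,,@,,
,,,v,,
,,,,,,
,,,,,,
gen 2: ,,,,,,
,,,,,,
,,,,,,
,,,@,,
,,<@,,
,,,,,,
,,,,,,
gen 3: ,,,,,,
,,,,,,
,,,,,,
,,^@,,
,,@@,,
,,,,,,
,,,,,,
gen 4: ,,,,,,
,,,,,,
,,,,,,
,,@>,,
,,@@,,
,,,,,,
,,,,,,
gen 5: ,,,,,,
,,,,,,
,,,^,,
,,@,,,
,,@@,,
,,,,,,
,,,,,,
gen 6: ,,,,,,
,,,,,,
,,,@>,
,,@,,,
,,@@,,
,,,,,,
,,,,,,
gen 7: ,,,,,,
,,,,,,
,,,@@,
,,@,v,
,,@@,,
,,,,,,
,,,,,,
gen 8: ,,,,,,
,,,,,,
,,,@@,
,,@<@,
,,@@,,
,,,,,,
,,,,,,
gen 9: ,,,,,,
,,,,,,
,,,^@,
,,@@@,
,,@@,,
,,,,,,
,,,,,,
gen 10: ,,,,,,
,,,,,,
,,<,@,
,,@@@,
,,@@,,
,,,,,,
,,,,,,
gen 11: ,,,,,,
,,^,,,
,,@,@,
,,@@@,
,,@@,,
,,,,,,
,,,,,,
gen 12: ,,,,,,
,,@>,,
,,@,@,
,,@@@,
,,@@,,
,,,,,,
,,,,,,
gen 13: ,,,,,,
,,@@,,
,,@v@,
,,@@@,
,,@@,,
,,,,,,
,,,,,,
gen 14: ,,,,,,
,,@@,,
,,<@@,
,,@@@,
,,@@,,
,,,,,,
,,,,,,
gen 15: ,,,,,,
,,@@,,
,,,@@,
,,v@@,
,,@@,,
,,,,,,
,,,,,,
gen 16: ,,,,,,
,,@@,,
,,,@@,
,,,>@,
,,@@,,
,,,,,,
,,,,,,
gen 17: ,,,,,,
,,@@,,
,,,^@,
,,,,@,
,,@@,,
,,,,,,
,,,,,,
gen 18: ,,,,,,
,,@@,,
,,<,@,
,,,,@,
,,@@,,
,,,,,,
,,,,,,
gen 19: ,,,,,,
,,^@,,
,,@,@,
,,,,@,
,,@@,,
,,,,,,
,,,,,,
gen 20: ,,,,,,
,<,@,,
,,@,@,
,,,,@,
,,@@,,
,,,,,,
,,,,,,
gen 21: ,^,,,,
,@,@,,
,,@,@,
,,,,@,
,,@@,,
,,,,,,
,,,,,,
gen 22: ,@>,,,
,@,@,,
,,@,@,
,,,,@,
,,@@,,
,,,,,,
,,,,,,
gen 23: ,@@,,,
,@v@,,
,,@,@,
,,,,@,
,,@@,,
,,,,,,
,,,,,,
gen 24: ,@@,,,
,<@@,,
,,@,@,
,,,,@,
,,@@,,
,,,,,,
,,,,,,
gen 25: ,@@,,,
,,@@,,
,v@,@,
,,,,@,
,,@@,,
,,,,,,
,,,,,,
gen 26: ,@@,,,
,,@@,,
<@@,@,
,,,,@,
,,@@,,
,,,,,,
,,,,,,
gen 27: ,@@,,,
^,@@,,
@@@,@,
,,,,@,
,,@@,,
,,,,,,
,,,,,,
gen 28: ,@@,,,
@>@@,,
@@@,@,
,,,,@,
,,@@,,
,,,,,,
,,,,,,
gen 29: ,@@,,,
@@@@,,
@v@,@,
,,,,@,
,,@@,,
,,,,,,
,,,,,,
gen 30: ,@@,,,
@@@@,,
@,>,@,
,,,,@,
,,@@,,
,,,,,,
,,,,,,

east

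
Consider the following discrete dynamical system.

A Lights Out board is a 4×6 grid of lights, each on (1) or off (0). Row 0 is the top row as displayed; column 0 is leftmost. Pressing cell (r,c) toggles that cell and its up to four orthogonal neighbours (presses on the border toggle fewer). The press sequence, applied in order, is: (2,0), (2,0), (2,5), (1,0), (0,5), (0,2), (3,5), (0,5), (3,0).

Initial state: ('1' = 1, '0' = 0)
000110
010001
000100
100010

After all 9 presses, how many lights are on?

9

step 0: 000110
010001
000100
100010
step 1: 000110
110001
110100
000010
step 2: 000110
010001
000100
100010
step 3: 000110
010000
000111
100011
step 4: 100110
100000
100111
100011
step 5: 100101
100001
100111
100011
step 6: 111001
101001
100111
100011
step 7: 111001
101001
100110
100000
step 8: 111010
101000
100110
100000
step 9: 111010
101000
000110
010000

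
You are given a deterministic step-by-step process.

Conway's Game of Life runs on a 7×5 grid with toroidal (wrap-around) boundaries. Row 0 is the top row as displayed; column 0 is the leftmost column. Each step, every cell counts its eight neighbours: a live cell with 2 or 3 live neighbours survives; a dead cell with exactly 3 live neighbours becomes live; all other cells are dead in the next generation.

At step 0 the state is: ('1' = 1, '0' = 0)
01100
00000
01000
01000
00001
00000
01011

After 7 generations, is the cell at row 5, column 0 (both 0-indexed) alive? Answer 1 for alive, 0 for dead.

step 0: 01100
00000
01000
01000
00001
00000
01011
step 1: 11110
01100
00000
10000
00000
10011
11010
step 2: 00010
10010
01000
00000
10000
11110
00000
step 3: 00001
00101
00000
00000
10101
11101
01011
step 4: 00101
00010
00000
00000
00101
00000
01000
step 5: 00110
00010
00000
00000
00000
00000
00000
step 6: 00110
00110
00000
00000
00000
00000
00000
step 7: 00110
00110
00000
00000
00000
00000
00000

0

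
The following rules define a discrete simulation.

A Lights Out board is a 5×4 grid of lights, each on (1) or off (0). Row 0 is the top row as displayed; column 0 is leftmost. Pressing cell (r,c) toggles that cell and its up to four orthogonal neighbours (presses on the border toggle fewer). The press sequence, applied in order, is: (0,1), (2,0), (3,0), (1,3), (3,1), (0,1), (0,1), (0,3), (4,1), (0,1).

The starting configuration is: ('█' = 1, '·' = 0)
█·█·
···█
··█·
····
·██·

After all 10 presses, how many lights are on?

k=0  █·█·
···█
··█·
····
·██·
k=1  ·█··
·█·█
··█·
····
·██·
k=2  ·█··
██·█
███·
█···
·██·
k=3  ·█··
██·█
·██·
·█··
███·
k=4  ·█·█
███·
·███
·█··
███·
k=5  ·█·█
███·
··██
█·█·
█·█·
k=6  █·██
█·█·
··██
█·█·
█·█·
k=7  ·█·█
███·
··██
█·█·
█·█·
k=8  ·██·
████
··██
█·█·
█·█·
k=9  ·██·
████
··██
███·
·█··
k=10  █···
█·██
··██
███·
·█··

10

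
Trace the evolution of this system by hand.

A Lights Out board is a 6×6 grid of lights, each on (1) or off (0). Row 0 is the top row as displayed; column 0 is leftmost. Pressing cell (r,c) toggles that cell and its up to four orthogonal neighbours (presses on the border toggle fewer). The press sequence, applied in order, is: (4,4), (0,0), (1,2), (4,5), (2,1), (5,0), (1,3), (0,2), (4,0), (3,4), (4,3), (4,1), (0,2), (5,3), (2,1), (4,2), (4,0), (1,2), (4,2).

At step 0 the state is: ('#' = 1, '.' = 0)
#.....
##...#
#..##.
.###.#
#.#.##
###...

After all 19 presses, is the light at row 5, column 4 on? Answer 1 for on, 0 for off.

gen 0: #.....
##...#
#..##.
.###.#
#.#.##
###...
gen 1: #.....
##...#
#..##.
.#####
#.##..
###.#.
gen 2: .#....
.#...#
#..##.
.#####
#.##..
###.#.
gen 3: .##...
..##.#
#.###.
.#####
#.##..
###.#.
gen 4: .##...
..##.#
#.###.
.####.
#.####
###.##
gen 5: .##...
.###.#
.#.##.
..###.
#.####
###.##
gen 6: .##...
.###.#
.#.##.
..###.
..####
..#.##
gen 7: .###..
.#..##
.#..#.
..###.
..####
..#.##
gen 8: ......
.##.##
.#..#.
..###.
..####
..#.##
gen 9: ......
.##.##
.#..#.
#.###.
######
#.#.##
gen 10: ......
.##.##
.#....
#.#..#
####.#
#.#.##
gen 11: ......
.##.##
.#....
#.##.#
##..##
#.####
gen 12: ......
.##.##
.#....
####.#
..#.##
######
gen 13: .###..
.#..##
.#....
####.#
..#.##
######
gen 14: .###..
.#..##
.#....
####.#
..####
##...#
gen 15: .###..
....##
#.#...
#.##.#
..####
##...#
gen 16: .###..
....##
#.#...
#..#.#
.#..##
###..#
gen 17: .###..
....##
#.#...
...#.#
#...##
.##..#
gen 18: .#.#..
.#####
#.....
...#.#
#...##
.##..#
gen 19: .#.#..
.#####
#.....
..##.#
######
.#...#

0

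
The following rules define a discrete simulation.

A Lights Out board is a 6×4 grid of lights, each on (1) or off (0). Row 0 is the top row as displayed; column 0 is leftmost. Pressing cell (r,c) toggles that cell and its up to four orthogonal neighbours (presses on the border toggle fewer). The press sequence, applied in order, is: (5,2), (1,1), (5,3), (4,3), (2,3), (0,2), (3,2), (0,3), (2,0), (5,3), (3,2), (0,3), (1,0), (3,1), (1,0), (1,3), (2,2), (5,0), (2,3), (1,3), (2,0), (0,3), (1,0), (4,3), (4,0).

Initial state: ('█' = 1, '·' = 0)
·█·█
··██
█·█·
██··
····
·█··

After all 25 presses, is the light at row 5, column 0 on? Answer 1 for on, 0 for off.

0

t=0: ·█·█
··██
█·█·
██··
····
·█··
t=1: ·█·█
··██
█·█·
██··
··█·
··██
t=2: ···█
██·█
███·
██··
··█·
··██
t=3: ···█
██·█
███·
██··
··██
····
t=4: ···█
██·█
███·
██·█
····
···█
t=5: ···█
██··
██·█
██··
····
···█
t=6: ·██·
███·
██·█
██··
····
···█
t=7: ·██·
███·
████
█·██
··█·
···█
t=8: ·█·█
████
████
█·██
··█·
···█
t=9: ·█·█
·███
··██
··██
··█·
···█
t=10: ·█·█
·███
··██
··██
··██
··█·
t=11: ·█·█
·███
···█
·█··
···█
··█·
t=12: ·██·
·██·
···█
·█··
···█
··█·
t=13: ███·
█·█·
█··█
·█··
···█
··█·
t=14: ███·
█·█·
██·█
█·█·
·█·█
··█·
t=15: ·██·
·██·
·█·█
█·█·
·█·█
··█·
t=16: ·███
·█·█
·█··
█·█·
·█·█
··█·
t=17: ·███
·███
··██
█···
·█·█
··█·
t=18: ·███
·███
··██
█···
██·█
███·
t=19: ·███
·██·
····
█··█
██·█
███·
t=20: ·██·
·█·█
···█
█··█
██·█
███·
t=21: ·██·
██·█
██·█
···█
██·█
███·
t=22: ·█·█
██··
██·█
···█
██·█
███·
t=23: ██·█
····
·█·█
···█
██·█
███·
t=24: ██·█
····
·█·█
····
███·
████
t=25: ██·█
····
·█·█
█···
··█·
·███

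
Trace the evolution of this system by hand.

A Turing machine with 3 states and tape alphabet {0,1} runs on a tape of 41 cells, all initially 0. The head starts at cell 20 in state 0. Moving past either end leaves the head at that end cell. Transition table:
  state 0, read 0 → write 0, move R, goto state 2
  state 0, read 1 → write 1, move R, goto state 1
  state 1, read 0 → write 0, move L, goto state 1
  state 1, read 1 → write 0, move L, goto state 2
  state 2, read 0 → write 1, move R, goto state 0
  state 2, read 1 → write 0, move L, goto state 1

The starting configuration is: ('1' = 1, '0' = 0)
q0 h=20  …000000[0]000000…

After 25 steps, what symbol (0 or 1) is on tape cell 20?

0

gen 0: q0 h=20  …000000[0]000000…
gen 1: q2 h=21  …000000[0]000000…
gen 2: q0 h=22  …000001[0]000000…
gen 3: q2 h=23  …000010[0]000000…
gen 4: q0 h=24  …000101[0]000000…
gen 5: q2 h=25  …001010[0]000000…
gen 6: q0 h=26  …010101[0]000000…
gen 7: q2 h=27  …101010[0]000000…
gen 8: q0 h=28  …010101[0]000000…
gen 9: q2 h=29  …101010[0]000000…
gen 10: q0 h=30  …010101[0]000000…
gen 11: q2 h=31  …101010[0]000000…
gen 12: q0 h=32  …010101[0]000000…
gen 13: q2 h=33  …101010[0]000000…
gen 14: q0 h=34  …010101[0]000000|
gen 15: q2 h=35  …101010[0]00000|
gen 16: q0 h=36  …010101[0]0000|
gen 17: q2 h=37  …101010[0]000|
gen 18: q0 h=38  …010101[0]00|
gen 19: q2 h=39  …101010[0]0|
gen 20: q0 h=40  …010101[0]|
gen 21: q2 h=40  …010101[0]|
gen 22: q0 h=40  …010101[1]|
gen 23: q1 h=40  …010101[1]|
gen 24: q2 h=39  …101010[1]0|
gen 25: q1 h=38  …010101[0]00|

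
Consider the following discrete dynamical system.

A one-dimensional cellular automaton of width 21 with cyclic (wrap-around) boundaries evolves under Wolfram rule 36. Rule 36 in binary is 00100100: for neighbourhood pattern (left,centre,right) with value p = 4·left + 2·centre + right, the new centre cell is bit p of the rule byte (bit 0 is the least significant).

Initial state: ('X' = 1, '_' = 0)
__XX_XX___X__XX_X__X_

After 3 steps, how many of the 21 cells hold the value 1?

gen 0: __XX_XX___X__XX_X__X_
gen 1: ____X_____X____XX__X_
gen 2: ____X_____X________X_
gen 3: ____X_____X________X_

3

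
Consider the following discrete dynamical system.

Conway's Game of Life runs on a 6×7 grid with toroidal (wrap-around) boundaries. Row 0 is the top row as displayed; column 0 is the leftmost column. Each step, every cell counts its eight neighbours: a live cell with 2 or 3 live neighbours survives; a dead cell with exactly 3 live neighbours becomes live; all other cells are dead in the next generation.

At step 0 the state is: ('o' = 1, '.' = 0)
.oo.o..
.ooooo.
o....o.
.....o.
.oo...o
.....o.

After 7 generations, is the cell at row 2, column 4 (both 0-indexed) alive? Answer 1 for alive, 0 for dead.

0

step 0: .oo.o..
.ooooo.
o....o.
.....o.
.oo...o
.....o.
step 1: .o.....
o....oo
.ooo.o.
oo...o.
.....oo
o..o.o.
step 2: .o..oo.
o...ooo
..o..o.
oo...o.
.o...o.
o...oo.
step 3: .o.o...
oo.o...
.......
ooo.oo.
.o...o.
oo.....
step 4: .......
oo.....
...oo.o
ooo.ooo
....oo.
oo.....
step 5: .......
o......
...oo..
ooo....
..ooo..
.......
step 6: .......
.......
o.oo...
.o.....
..oo...
...o...
step 7: .......
.......
.oo....
.o.....
..oo...
..oo...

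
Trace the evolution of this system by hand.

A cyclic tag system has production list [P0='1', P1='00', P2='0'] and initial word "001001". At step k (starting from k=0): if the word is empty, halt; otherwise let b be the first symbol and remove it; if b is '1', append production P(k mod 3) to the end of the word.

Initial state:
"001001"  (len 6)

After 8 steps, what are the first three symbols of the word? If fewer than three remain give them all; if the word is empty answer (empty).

(empty)

0) "001001"  (len 6)
1) "01001"  (len 5)
2) "1001"  (len 4)
3) "0010"  (len 4)
4) "010"  (len 3)
5) "10"  (len 2)
6) "00"  (len 2)
7) "0"  (len 1)
8) (halted — word empty)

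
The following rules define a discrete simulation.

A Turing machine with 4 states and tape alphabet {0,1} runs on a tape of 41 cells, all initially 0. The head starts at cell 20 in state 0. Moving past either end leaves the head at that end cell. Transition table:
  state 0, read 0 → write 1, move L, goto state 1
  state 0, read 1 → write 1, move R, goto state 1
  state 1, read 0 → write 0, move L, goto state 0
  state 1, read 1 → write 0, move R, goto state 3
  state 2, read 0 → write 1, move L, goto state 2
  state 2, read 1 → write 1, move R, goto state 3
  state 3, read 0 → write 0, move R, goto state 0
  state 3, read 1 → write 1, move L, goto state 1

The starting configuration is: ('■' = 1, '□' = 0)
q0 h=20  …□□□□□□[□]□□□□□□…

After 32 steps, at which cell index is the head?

3

0) q0 h=20  …□□□□□□[□]□□□□□□…
1) q1 h=19  …□□□□□□[□]■□□□□□…
2) q0 h=18  …□□□□□□[□]□■□□□□…
3) q1 h=17  …□□□□□□[□]■□■□□□…
4) q0 h=16  …□□□□□□[□]□■□■□□…
5) q1 h=15  …□□□□□□[□]■□■□■□…
6) q0 h=14  …□□□□□□[□]□■□■□■…
7) q1 h=13  …□□□□□□[□]■□■□■□…
8) q0 h=12  …□□□□□□[□]□■□■□■…
9) q1 h=11  …□□□□□□[□]■□■□■□…
10) q0 h=10  …□□□□□□[□]□■□■□■…
11) q1 h= 9  …□□□□□□[□]■□■□■□…
12) q0 h= 8  …□□□□□□[□]□■□■□■…
13) q1 h= 7  …□□□□□□[□]■□■□■□…
14) q0 h= 6  |□□□□□□[□]□■□■□■…
15) q1 h= 5  |□□□□□[□]■□■□■□…
16) q0 h= 4  |□□□□[□]□■□■□■…
17) q1 h= 3  |□□□[□]■□■□■□…
18) q0 h= 2  |□□[□]□■□■□■…
19) q1 h= 1  |□[□]■□■□■□…
20) q0 h= 0  |[□]□■□■□■…
21) q1 h= 0  |[■]□■□■□■…
22) q3 h= 1  |□[□]■□■□■□…
23) q0 h= 2  |□□[■]□■□■□■…
24) q1 h= 3  |□□■[□]■□■□■□…
25) q0 h= 2  |□□[■]□■□■□■…
26) q1 h= 3  |□□■[□]■□■□■□…
27) q0 h= 2  |□□[■]□■□■□■…
28) q1 h= 3  |□□■[□]■□■□■□…
29) q0 h= 2  |□□[■]□■□■□■…
30) q1 h= 3  |□□■[□]■□■□■□…
31) q0 h= 2  |□□[■]□■□■□■…
32) q1 h= 3  |□□■[□]■□■□■□…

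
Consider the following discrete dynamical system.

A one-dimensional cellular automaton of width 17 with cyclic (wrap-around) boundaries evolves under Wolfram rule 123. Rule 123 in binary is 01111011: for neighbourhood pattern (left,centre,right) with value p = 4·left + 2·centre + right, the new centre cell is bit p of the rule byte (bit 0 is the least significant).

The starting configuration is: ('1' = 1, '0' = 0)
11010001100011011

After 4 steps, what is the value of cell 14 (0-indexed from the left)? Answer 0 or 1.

0

t=0: 11010001100011011
t=1: 01101111111111110
t=2: 11111000000000011
t=3: 00001111111111110
t=4: 11111000000000011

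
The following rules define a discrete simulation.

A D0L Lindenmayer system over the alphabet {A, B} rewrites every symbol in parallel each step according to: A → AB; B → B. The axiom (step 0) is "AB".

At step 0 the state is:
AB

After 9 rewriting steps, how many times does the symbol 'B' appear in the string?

[0] AB
[1] ABB
[2] ABBB
[3] ABBBB
[4] ABBBBB
[5] ABBBBBB
[6] ABBBBBBB
[7] ABBBBBBBB
[8] ABBBBBBBBB
[9] ABBBBBBBBBB

10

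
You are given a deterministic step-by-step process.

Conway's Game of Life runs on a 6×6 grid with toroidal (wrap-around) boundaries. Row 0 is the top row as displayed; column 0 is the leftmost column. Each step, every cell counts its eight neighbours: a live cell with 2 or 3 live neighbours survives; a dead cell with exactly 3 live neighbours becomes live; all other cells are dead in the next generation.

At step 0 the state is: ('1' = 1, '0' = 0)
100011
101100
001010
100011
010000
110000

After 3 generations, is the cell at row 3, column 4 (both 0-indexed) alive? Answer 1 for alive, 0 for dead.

0) 100011
101100
001010
100011
010000
110000
1) 001110
101000
101010
110111
010000
010000
2) 001100
001010
001010
000110
010011
010100
3) 010010
011010
001011
001000
100001
110100

0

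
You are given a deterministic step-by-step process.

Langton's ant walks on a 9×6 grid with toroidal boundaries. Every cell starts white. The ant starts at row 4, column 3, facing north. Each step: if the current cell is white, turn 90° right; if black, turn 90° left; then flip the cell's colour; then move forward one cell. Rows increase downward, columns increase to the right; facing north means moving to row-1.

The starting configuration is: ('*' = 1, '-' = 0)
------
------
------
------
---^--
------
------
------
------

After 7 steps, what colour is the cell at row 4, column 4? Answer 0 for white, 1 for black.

k=0  ------
------
------
------
---^--
------
------
------
------
k=1  ------
------
------
------
---*>-
------
------
------
------
k=2  ------
------
------
------
---**-
----v-
------
------
------
k=3  ------
------
------
------
---**-
---<*-
------
------
------
k=4  ------
------
------
------
---^*-
---**-
------
------
------
k=5  ------
------
------
------
--<-*-
---**-
------
------
------
k=6  ------
------
------
--^---
--*-*-
---**-
------
------
------
k=7  ------
------
------
--*>--
--*-*-
---**-
------
------
------

1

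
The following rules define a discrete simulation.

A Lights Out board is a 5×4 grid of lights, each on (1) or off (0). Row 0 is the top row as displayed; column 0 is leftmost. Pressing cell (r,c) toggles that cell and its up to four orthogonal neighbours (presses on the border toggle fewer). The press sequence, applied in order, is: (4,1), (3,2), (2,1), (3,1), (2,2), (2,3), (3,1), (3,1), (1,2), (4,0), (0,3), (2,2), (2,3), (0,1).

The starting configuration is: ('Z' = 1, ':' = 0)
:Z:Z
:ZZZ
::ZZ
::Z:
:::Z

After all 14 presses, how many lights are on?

[0] :Z:Z
:ZZZ
::ZZ
::Z:
:::Z
[1] :Z:Z
:ZZZ
::ZZ
:ZZ:
ZZZZ
[2] :Z:Z
:ZZZ
:::Z
:::Z
ZZ:Z
[3] :Z:Z
::ZZ
ZZZZ
:Z:Z
ZZ:Z
[4] :Z:Z
::ZZ
Z:ZZ
Z:ZZ
Z::Z
[5] :Z:Z
:::Z
ZZ::
Z::Z
Z::Z
[6] :Z:Z
::::
ZZZZ
Z:::
Z::Z
[7] :Z:Z
::::
Z:ZZ
:ZZ:
ZZ:Z
[8] :Z:Z
::::
ZZZZ
Z:::
Z::Z
[9] :ZZZ
:ZZZ
ZZ:Z
Z:::
Z::Z
[10] :ZZZ
:ZZZ
ZZ:Z
::::
:Z:Z
[11] :Z::
:ZZ:
ZZ:Z
::::
:Z:Z
[12] :Z::
:Z::
Z:Z:
::Z:
:Z:Z
[13] :Z::
:Z:Z
Z::Z
::ZZ
:Z:Z
[14] Z:Z:
:::Z
Z::Z
::ZZ
:Z:Z

9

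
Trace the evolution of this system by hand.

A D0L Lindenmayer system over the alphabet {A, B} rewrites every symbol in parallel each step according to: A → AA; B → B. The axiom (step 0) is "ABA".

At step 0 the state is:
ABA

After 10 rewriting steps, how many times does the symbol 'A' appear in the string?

2048

t=0: ABA
t=1: AABAA
t=2: AAAABAAAA
t=3: AAAAAAAABAAAAAAAA
t=4: AAAAAAAAAAAAAAAABAAAAAAAAAAAAAAAA
t=5: AAAAAAAAAAAAAAAAAAAAAAAAAAAAAAAABAAAAAAAAAAAAAAAAAAAAAAAAAAAAAAAA
t=6: AAAAAAAAAAAAAAAAAAAAAAAAAAAAAAAAAAAAAAAAAAAAAAAAAAAAAAAAAA…AAAAAAAAAAAAAAAAAAAAAAAAAAAAAAAAAAAAAAAAAAAAAAAAAAAAAAAAAA  (len 129)
t=7: AAAAAAAAAAAAAAAAAAAAAAAAAAAAAAAAAAAAAAAAAAAAAAAAAAAAAAAAAA…AAAAAAAAAAAAAAAAAAAAAAAAAAAAAAAAAAAAAAAAAAAAAAAAAAAAAAAAAA  (len 257)
t=8: AAAAAAAAAAAAAAAAAAAAAAAAAAAAAAAAAAAAAAAAAAAAAAAAAAAAAAAAAA…AAAAAAAAAAAAAAAAAAAAAAAAAAAAAAAAAAAAAAAAAAAAAAAAAAAAAAAAAA  (len 513)
t=9: AAAAAAAAAAAAAAAAAAAAAAAAAAAAAAAAAAAAAAAAAAAAAAAAAAAAAAAAAA…AAAAAAAAAAAAAAAAAAAAAAAAAAAAAAAAAAAAAAAAAAAAAAAAAAAAAAAAAA  (len 1025)
t=10: AAAAAAAAAAAAAAAAAAAAAAAAAAAAAAAAAAAAAAAAAAAAAAAAAAAAAAAAAA…AAAAAAAAAAAAAAAAAAAAAAAAAAAAAAAAAAAAAAAAAAAAAAAAAAAAAAAAAA  (len 2049)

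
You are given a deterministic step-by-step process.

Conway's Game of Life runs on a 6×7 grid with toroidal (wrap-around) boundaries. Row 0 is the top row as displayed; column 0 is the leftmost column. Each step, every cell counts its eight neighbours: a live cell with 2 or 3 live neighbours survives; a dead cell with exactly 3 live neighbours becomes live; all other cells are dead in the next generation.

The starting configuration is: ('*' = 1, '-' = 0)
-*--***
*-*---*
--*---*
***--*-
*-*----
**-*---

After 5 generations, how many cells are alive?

3

[0] -*--***
*-*---*
--*---*
***--*-
*-*----
**-*---
[1] ---***-
--**---
--**-*-
*-**---
---*---
---***-
[2] -----*-
-----*-
-------
-*-----
-------
--*--*-
[3] ----***
-------
-------
-------
-------
-------
[4] -----*-
-----*-
-------
-------
-------
-----*-
[5] ----***
-------
-------
-------
-------
-------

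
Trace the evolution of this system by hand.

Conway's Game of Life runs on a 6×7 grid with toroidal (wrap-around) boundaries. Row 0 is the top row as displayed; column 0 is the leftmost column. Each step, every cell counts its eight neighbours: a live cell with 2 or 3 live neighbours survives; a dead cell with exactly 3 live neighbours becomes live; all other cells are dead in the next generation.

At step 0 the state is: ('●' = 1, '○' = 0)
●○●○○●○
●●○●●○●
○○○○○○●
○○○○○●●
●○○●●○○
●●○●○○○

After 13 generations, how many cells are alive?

step 0: ●○●○○●○
●●○●●○●
○○○○○○●
○○○○○●●
●○○●●○○
●●○●○○○
step 1: ○○○○○●○
○●●●●○○
○○○○●○○
●○○○●●●
●●●●●●○
●○○●○○○
step 2: ○●○○○○○
○○●●●●○
●●●○○○●
●○●○○○○
○○●○○○○
●○○●○●○
step 3: ○●○○○●●
○○○●●●●
●○○○●●●
●○●●○○●
○○●●○○●
○●●○○○○
step 4: ○●○●○○●
○○○●○○○
○●●○○○○
○○●○○○○
○○○○○○●
○●○●○●●
step 5: ○○○●○●●
●●○●○○○
○●●●○○○
○●●○○○○
●○●○○●●
○○○○●●●
step 6: ○○●●○○○
●●○●○○●
○○○●○○○
○○○○○○●
●○●●●○○
○○○●○○○
step 7: ●●○●●○○
●●○●●○○
○○●○○○●
○○●○●○○
○○●●●○○
○●○○○○○
step 8: ○○○●●○○
○○○○●●●
●○●○●●○
○●●○●●○
○●●○●○○
●●○○○○○
step 9: ●○○●●○●
○○○○○○●
●○●○○○○
●○○○○○●
○○○○●●○
●●○○●○○
step 10: ○●○●●○●
○●○●○●●
●●○○○○○
●●○○○●●
○●○○●●○
●●○○○○○
step 11: ○●○●●○●
○●○●○●●
○○○○●○○
○○●○●●○
○○●○●●○
○●○●○○●
step 12: ○●○●○○●
○○○●○○●
○○●○○○●
○○○○○○○
○●●○○○●
○●○○○○●
step 13: ○○○○○●●
○○○●○●●
○○○○○○○
●●●○○○○
○●●○○○○
○●○○○●●

13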